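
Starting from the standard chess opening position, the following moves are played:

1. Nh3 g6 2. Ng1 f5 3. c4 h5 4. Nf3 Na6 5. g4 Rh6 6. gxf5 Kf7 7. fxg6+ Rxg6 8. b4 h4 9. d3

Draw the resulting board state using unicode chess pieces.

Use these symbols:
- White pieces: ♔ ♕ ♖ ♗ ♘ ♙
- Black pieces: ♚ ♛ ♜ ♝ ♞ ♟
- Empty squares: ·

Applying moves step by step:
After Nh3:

♜ ♞ ♝ ♛ ♚ ♝ ♞ ♜
♟ ♟ ♟ ♟ ♟ ♟ ♟ ♟
· · · · · · · ·
· · · · · · · ·
· · · · · · · ·
· · · · · · · ♘
♙ ♙ ♙ ♙ ♙ ♙ ♙ ♙
♖ ♘ ♗ ♕ ♔ ♗ · ♖


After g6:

♜ ♞ ♝ ♛ ♚ ♝ ♞ ♜
♟ ♟ ♟ ♟ ♟ ♟ · ♟
· · · · · · ♟ ·
· · · · · · · ·
· · · · · · · ·
· · · · · · · ♘
♙ ♙ ♙ ♙ ♙ ♙ ♙ ♙
♖ ♘ ♗ ♕ ♔ ♗ · ♖


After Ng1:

♜ ♞ ♝ ♛ ♚ ♝ ♞ ♜
♟ ♟ ♟ ♟ ♟ ♟ · ♟
· · · · · · ♟ ·
· · · · · · · ·
· · · · · · · ·
· · · · · · · ·
♙ ♙ ♙ ♙ ♙ ♙ ♙ ♙
♖ ♘ ♗ ♕ ♔ ♗ ♘ ♖


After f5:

♜ ♞ ♝ ♛ ♚ ♝ ♞ ♜
♟ ♟ ♟ ♟ ♟ · · ♟
· · · · · · ♟ ·
· · · · · ♟ · ·
· · · · · · · ·
· · · · · · · ·
♙ ♙ ♙ ♙ ♙ ♙ ♙ ♙
♖ ♘ ♗ ♕ ♔ ♗ ♘ ♖


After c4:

♜ ♞ ♝ ♛ ♚ ♝ ♞ ♜
♟ ♟ ♟ ♟ ♟ · · ♟
· · · · · · ♟ ·
· · · · · ♟ · ·
· · ♙ · · · · ·
· · · · · · · ·
♙ ♙ · ♙ ♙ ♙ ♙ ♙
♖ ♘ ♗ ♕ ♔ ♗ ♘ ♖


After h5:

♜ ♞ ♝ ♛ ♚ ♝ ♞ ♜
♟ ♟ ♟ ♟ ♟ · · ·
· · · · · · ♟ ·
· · · · · ♟ · ♟
· · ♙ · · · · ·
· · · · · · · ·
♙ ♙ · ♙ ♙ ♙ ♙ ♙
♖ ♘ ♗ ♕ ♔ ♗ ♘ ♖


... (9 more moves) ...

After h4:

♜ · ♝ ♛ · ♝ ♞ ·
♟ ♟ ♟ ♟ ♟ ♚ · ·
♞ · · · · · ♜ ·
· · · · · · · ·
· ♙ ♙ · · · · ♟
· · · · · ♘ · ·
♙ · · ♙ ♙ ♙ · ♙
♖ ♘ ♗ ♕ ♔ ♗ · ♖


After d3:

♜ · ♝ ♛ · ♝ ♞ ·
♟ ♟ ♟ ♟ ♟ ♚ · ·
♞ · · · · · ♜ ·
· · · · · · · ·
· ♙ ♙ · · · · ♟
· · · ♙ · ♘ · ·
♙ · · · ♙ ♙ · ♙
♖ ♘ ♗ ♕ ♔ ♗ · ♖



  a b c d e f g h
  ─────────────────
8│♜ · ♝ ♛ · ♝ ♞ ·│8
7│♟ ♟ ♟ ♟ ♟ ♚ · ·│7
6│♞ · · · · · ♜ ·│6
5│· · · · · · · ·│5
4│· ♙ ♙ · · · · ♟│4
3│· · · ♙ · ♘ · ·│3
2│♙ · · · ♙ ♙ · ♙│2
1│♖ ♘ ♗ ♕ ♔ ♗ · ♖│1
  ─────────────────
  a b c d e f g h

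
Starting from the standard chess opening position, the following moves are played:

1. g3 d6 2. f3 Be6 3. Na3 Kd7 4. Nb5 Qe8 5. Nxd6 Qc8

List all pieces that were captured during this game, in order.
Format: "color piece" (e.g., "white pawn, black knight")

Tracking captures:
  Nxd6: captured black pawn

black pawn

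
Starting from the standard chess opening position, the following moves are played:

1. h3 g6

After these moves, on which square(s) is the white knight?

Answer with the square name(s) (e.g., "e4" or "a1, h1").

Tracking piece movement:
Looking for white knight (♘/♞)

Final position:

  a b c d e f g h
  ─────────────────
8│♜ ♞ ♝ ♛ ♚ ♝ ♞ ♜│8
7│♟ ♟ ♟ ♟ ♟ ♟ · ♟│7
6│· · · · · · ♟ ·│6
5│· · · · · · · ·│5
4│· · · · · · · ·│4
3│· · · · · · · ♙│3
2│♙ ♙ ♙ ♙ ♙ ♙ ♙ ·│2
1│♖ ♘ ♗ ♕ ♔ ♗ ♘ ♖│1
  ─────────────────
  a b c d e f g h


b1, g1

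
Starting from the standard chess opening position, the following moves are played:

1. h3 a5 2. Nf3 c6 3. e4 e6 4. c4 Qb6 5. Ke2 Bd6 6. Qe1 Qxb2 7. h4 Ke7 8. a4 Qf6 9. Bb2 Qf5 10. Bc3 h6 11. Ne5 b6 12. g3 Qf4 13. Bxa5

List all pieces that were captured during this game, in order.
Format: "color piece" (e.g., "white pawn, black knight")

Tracking captures:
  Qxb2: captured white pawn
  Bxa5: captured black pawn

white pawn, black pawn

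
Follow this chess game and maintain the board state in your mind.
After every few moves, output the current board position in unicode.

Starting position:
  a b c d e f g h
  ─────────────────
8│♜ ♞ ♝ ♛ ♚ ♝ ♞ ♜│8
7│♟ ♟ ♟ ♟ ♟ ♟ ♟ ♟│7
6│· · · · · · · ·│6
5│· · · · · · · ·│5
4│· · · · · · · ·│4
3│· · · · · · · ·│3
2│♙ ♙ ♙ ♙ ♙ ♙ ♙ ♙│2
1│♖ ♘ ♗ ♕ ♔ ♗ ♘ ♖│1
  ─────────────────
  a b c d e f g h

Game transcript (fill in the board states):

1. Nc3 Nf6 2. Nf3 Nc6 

  a b c d e f g h
  ─────────────────
8│♜ · ♝ ♛ ♚ ♝ · ♜│8
7│♟ ♟ ♟ ♟ ♟ ♟ ♟ ♟│7
6│· · ♞ · · ♞ · ·│6
5│· · · · · · · ·│5
4│· · · · · · · ·│4
3│· · ♘ · · ♘ · ·│3
2│♙ ♙ ♙ ♙ ♙ ♙ ♙ ♙│2
1│♖ · ♗ ♕ ♔ ♗ · ♖│1
  ─────────────────
  a b c d e f g h

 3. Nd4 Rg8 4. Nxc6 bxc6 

  a b c d e f g h
  ─────────────────
8│♜ · ♝ ♛ ♚ ♝ ♜ ·│8
7│♟ · ♟ ♟ ♟ ♟ ♟ ♟│7
6│· · ♟ · · ♞ · ·│6
5│· · · · · · · ·│5
4│· · · · · · · ·│4
3│· · ♘ · · · · ·│3
2│♙ ♙ ♙ ♙ ♙ ♙ ♙ ♙│2
1│♖ · ♗ ♕ ♔ ♗ · ♖│1
  ─────────────────
  a b c d e f g h

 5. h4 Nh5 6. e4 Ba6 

  a b c d e f g h
  ─────────────────
8│♜ · · ♛ ♚ ♝ ♜ ·│8
7│♟ · ♟ ♟ ♟ ♟ ♟ ♟│7
6│♝ · ♟ · · · · ·│6
5│· · · · · · · ♞│5
4│· · · · ♙ · · ♙│4
3│· · ♘ · · · · ·│3
2│♙ ♙ ♙ ♙ · ♙ ♙ ·│2
1│♖ · ♗ ♕ ♔ ♗ · ♖│1
  ─────────────────
  a b c d e f g h

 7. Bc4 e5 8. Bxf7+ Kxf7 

  a b c d e f g h
  ─────────────────
8│♜ · · ♛ · ♝ ♜ ·│8
7│♟ · ♟ ♟ · ♚ ♟ ♟│7
6│♝ · ♟ · · · · ·│6
5│· · · · ♟ · · ♞│5
4│· · · · ♙ · · ♙│4
3│· · ♘ · · · · ·│3
2│♙ ♙ ♙ ♙ · ♙ ♙ ·│2
1│♖ · ♗ ♕ ♔ · · ♖│1
  ─────────────────
  a b c d e f g h

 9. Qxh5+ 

  a b c d e f g h
  ─────────────────
8│♜ · · ♛ · ♝ ♜ ·│8
7│♟ · ♟ ♟ · ♚ ♟ ♟│7
6│♝ · ♟ · · · · ·│6
5│· · · · ♟ · · ♕│5
4│· · · · ♙ · · ♙│4
3│· · ♘ · · · · ·│3
2│♙ ♙ ♙ ♙ · ♙ ♙ ·│2
1│♖ · ♗ · ♔ · · ♖│1
  ─────────────────
  a b c d e f g h


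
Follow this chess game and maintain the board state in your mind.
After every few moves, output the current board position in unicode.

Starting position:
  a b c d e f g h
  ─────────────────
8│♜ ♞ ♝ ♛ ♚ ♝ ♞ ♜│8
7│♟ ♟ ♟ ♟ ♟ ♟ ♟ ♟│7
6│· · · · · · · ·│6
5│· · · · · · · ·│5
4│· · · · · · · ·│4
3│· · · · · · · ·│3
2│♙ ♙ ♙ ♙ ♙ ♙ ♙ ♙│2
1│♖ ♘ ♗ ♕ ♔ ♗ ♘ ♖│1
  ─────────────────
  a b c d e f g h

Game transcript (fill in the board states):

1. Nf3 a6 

  a b c d e f g h
  ─────────────────
8│♜ ♞ ♝ ♛ ♚ ♝ ♞ ♜│8
7│· ♟ ♟ ♟ ♟ ♟ ♟ ♟│7
6│♟ · · · · · · ·│6
5│· · · · · · · ·│5
4│· · · · · · · ·│4
3│· · · · · ♘ · ·│3
2│♙ ♙ ♙ ♙ ♙ ♙ ♙ ♙│2
1│♖ ♘ ♗ ♕ ♔ ♗ · ♖│1
  ─────────────────
  a b c d e f g h

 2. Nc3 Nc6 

  a b c d e f g h
  ─────────────────
8│♜ · ♝ ♛ ♚ ♝ ♞ ♜│8
7│· ♟ ♟ ♟ ♟ ♟ ♟ ♟│7
6│♟ · ♞ · · · · ·│6
5│· · · · · · · ·│5
4│· · · · · · · ·│4
3│· · ♘ · · ♘ · ·│3
2│♙ ♙ ♙ ♙ ♙ ♙ ♙ ♙│2
1│♖ · ♗ ♕ ♔ ♗ · ♖│1
  ─────────────────
  a b c d e f g h

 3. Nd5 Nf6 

  a b c d e f g h
  ─────────────────
8│♜ · ♝ ♛ ♚ ♝ · ♜│8
7│· ♟ ♟ ♟ ♟ ♟ ♟ ♟│7
6│♟ · ♞ · · ♞ · ·│6
5│· · · ♘ · · · ·│5
4│· · · · · · · ·│4
3│· · · · · ♘ · ·│3
2│♙ ♙ ♙ ♙ ♙ ♙ ♙ ♙│2
1│♖ · ♗ ♕ ♔ ♗ · ♖│1
  ─────────────────
  a b c d e f g h

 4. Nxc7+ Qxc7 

  a b c d e f g h
  ─────────────────
8│♜ · ♝ · ♚ ♝ · ♜│8
7│· ♟ ♛ ♟ ♟ ♟ ♟ ♟│7
6│♟ · ♞ · · ♞ · ·│6
5│· · · · · · · ·│5
4│· · · · · · · ·│4
3│· · · · · ♘ · ·│3
2│♙ ♙ ♙ ♙ ♙ ♙ ♙ ♙│2
1│♖ · ♗ ♕ ♔ ♗ · ♖│1
  ─────────────────
  a b c d e f g h

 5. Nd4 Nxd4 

  a b c d e f g h
  ─────────────────
8│♜ · ♝ · ♚ ♝ · ♜│8
7│· ♟ ♛ ♟ ♟ ♟ ♟ ♟│7
6│♟ · · · · ♞ · ·│6
5│· · · · · · · ·│5
4│· · · ♞ · · · ·│4
3│· · · · · · · ·│3
2│♙ ♙ ♙ ♙ ♙ ♙ ♙ ♙│2
1│♖ · ♗ ♕ ♔ ♗ · ♖│1
  ─────────────────
  a b c d e f g h



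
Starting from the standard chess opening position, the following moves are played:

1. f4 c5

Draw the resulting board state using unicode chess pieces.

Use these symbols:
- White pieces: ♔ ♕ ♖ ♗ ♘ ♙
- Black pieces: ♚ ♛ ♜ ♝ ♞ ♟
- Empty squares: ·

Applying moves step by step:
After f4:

♜ ♞ ♝ ♛ ♚ ♝ ♞ ♜
♟ ♟ ♟ ♟ ♟ ♟ ♟ ♟
· · · · · · · ·
· · · · · · · ·
· · · · · ♙ · ·
· · · · · · · ·
♙ ♙ ♙ ♙ ♙ · ♙ ♙
♖ ♘ ♗ ♕ ♔ ♗ ♘ ♖


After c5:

♜ ♞ ♝ ♛ ♚ ♝ ♞ ♜
♟ ♟ · ♟ ♟ ♟ ♟ ♟
· · · · · · · ·
· · ♟ · · · · ·
· · · · · ♙ · ·
· · · · · · · ·
♙ ♙ ♙ ♙ ♙ · ♙ ♙
♖ ♘ ♗ ♕ ♔ ♗ ♘ ♖



  a b c d e f g h
  ─────────────────
8│♜ ♞ ♝ ♛ ♚ ♝ ♞ ♜│8
7│♟ ♟ · ♟ ♟ ♟ ♟ ♟│7
6│· · · · · · · ·│6
5│· · ♟ · · · · ·│5
4│· · · · · ♙ · ·│4
3│· · · · · · · ·│3
2│♙ ♙ ♙ ♙ ♙ · ♙ ♙│2
1│♖ ♘ ♗ ♕ ♔ ♗ ♘ ♖│1
  ─────────────────
  a b c d e f g h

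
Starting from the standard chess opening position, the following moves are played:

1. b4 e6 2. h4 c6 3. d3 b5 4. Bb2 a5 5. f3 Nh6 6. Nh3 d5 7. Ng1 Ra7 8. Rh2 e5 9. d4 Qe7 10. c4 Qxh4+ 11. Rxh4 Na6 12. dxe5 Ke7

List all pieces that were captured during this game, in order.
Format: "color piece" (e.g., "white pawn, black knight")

Tracking captures:
  Qxh4+: captured white pawn
  Rxh4: captured black queen
  dxe5: captured black pawn

white pawn, black queen, black pawn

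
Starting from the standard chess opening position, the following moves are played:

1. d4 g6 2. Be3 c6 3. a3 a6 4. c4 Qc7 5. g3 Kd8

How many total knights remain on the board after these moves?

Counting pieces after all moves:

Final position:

  a b c d e f g h
  ─────────────────
8│♜ ♞ ♝ ♚ · ♝ ♞ ♜│8
7│· ♟ ♛ ♟ ♟ ♟ · ♟│7
6│♟ · ♟ · · · ♟ ·│6
5│· · · · · · · ·│5
4│· · ♙ ♙ · · · ·│4
3│♙ · · · ♗ · ♙ ·│3
2│· ♙ · · ♙ ♙ · ♙│2
1│♖ ♘ · ♕ ♔ ♗ ♘ ♖│1
  ─────────────────
  a b c d e f g h


4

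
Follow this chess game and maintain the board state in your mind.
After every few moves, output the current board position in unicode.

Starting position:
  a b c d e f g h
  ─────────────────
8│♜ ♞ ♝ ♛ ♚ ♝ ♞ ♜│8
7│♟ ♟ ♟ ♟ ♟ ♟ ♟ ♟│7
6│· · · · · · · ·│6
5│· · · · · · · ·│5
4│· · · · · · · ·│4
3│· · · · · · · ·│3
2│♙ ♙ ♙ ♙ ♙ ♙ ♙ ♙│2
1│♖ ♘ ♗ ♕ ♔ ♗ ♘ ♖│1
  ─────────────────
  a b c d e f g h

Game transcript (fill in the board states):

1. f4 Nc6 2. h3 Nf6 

  a b c d e f g h
  ─────────────────
8│♜ · ♝ ♛ ♚ ♝ · ♜│8
7│♟ ♟ ♟ ♟ ♟ ♟ ♟ ♟│7
6│· · ♞ · · ♞ · ·│6
5│· · · · · · · ·│5
4│· · · · · ♙ · ·│4
3│· · · · · · · ♙│3
2│♙ ♙ ♙ ♙ ♙ · ♙ ·│2
1│♖ ♘ ♗ ♕ ♔ ♗ ♘ ♖│1
  ─────────────────
  a b c d e f g h

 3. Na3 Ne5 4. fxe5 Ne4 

  a b c d e f g h
  ─────────────────
8│♜ · ♝ ♛ ♚ ♝ · ♜│8
7│♟ ♟ ♟ ♟ ♟ ♟ ♟ ♟│7
6│· · · · · · · ·│6
5│· · · · ♙ · · ·│5
4│· · · · ♞ · · ·│4
3│♘ · · · · · · ♙│3
2│♙ ♙ ♙ ♙ ♙ · ♙ ·│2
1│♖ · ♗ ♕ ♔ ♗ ♘ ♖│1
  ─────────────────
  a b c d e f g h

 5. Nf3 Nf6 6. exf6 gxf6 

  a b c d e f g h
  ─────────────────
8│♜ · ♝ ♛ ♚ ♝ · ♜│8
7│♟ ♟ ♟ ♟ ♟ ♟ · ♟│7
6│· · · · · ♟ · ·│6
5│· · · · · · · ·│5
4│· · · · · · · ·│4
3│♘ · · · · ♘ · ♙│3
2│♙ ♙ ♙ ♙ ♙ · ♙ ·│2
1│♖ · ♗ ♕ ♔ ♗ · ♖│1
  ─────────────────
  a b c d e f g h

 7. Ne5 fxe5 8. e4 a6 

  a b c d e f g h
  ─────────────────
8│♜ · ♝ ♛ ♚ ♝ · ♜│8
7│· ♟ ♟ ♟ ♟ ♟ · ♟│7
6│♟ · · · · · · ·│6
5│· · · · ♟ · · ·│5
4│· · · · ♙ · · ·│4
3│♘ · · · · · · ♙│3
2│♙ ♙ ♙ ♙ · · ♙ ·│2
1│♖ · ♗ ♕ ♔ ♗ · ♖│1
  ─────────────────
  a b c d e f g h



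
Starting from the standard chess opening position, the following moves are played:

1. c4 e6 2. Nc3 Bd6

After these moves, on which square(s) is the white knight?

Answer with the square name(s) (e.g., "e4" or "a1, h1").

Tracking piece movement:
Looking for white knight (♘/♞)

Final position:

  a b c d e f g h
  ─────────────────
8│♜ ♞ ♝ ♛ ♚ · ♞ ♜│8
7│♟ ♟ ♟ ♟ · ♟ ♟ ♟│7
6│· · · ♝ ♟ · · ·│6
5│· · · · · · · ·│5
4│· · ♙ · · · · ·│4
3│· · ♘ · · · · ·│3
2│♙ ♙ · ♙ ♙ ♙ ♙ ♙│2
1│♖ · ♗ ♕ ♔ ♗ ♘ ♖│1
  ─────────────────
  a b c d e f g h


c3, g1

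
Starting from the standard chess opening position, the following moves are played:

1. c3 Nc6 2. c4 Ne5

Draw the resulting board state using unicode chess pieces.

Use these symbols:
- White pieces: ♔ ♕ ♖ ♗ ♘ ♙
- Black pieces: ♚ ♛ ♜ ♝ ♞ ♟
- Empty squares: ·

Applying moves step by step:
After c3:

♜ ♞ ♝ ♛ ♚ ♝ ♞ ♜
♟ ♟ ♟ ♟ ♟ ♟ ♟ ♟
· · · · · · · ·
· · · · · · · ·
· · · · · · · ·
· · ♙ · · · · ·
♙ ♙ · ♙ ♙ ♙ ♙ ♙
♖ ♘ ♗ ♕ ♔ ♗ ♘ ♖


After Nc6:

♜ · ♝ ♛ ♚ ♝ ♞ ♜
♟ ♟ ♟ ♟ ♟ ♟ ♟ ♟
· · ♞ · · · · ·
· · · · · · · ·
· · · · · · · ·
· · ♙ · · · · ·
♙ ♙ · ♙ ♙ ♙ ♙ ♙
♖ ♘ ♗ ♕ ♔ ♗ ♘ ♖


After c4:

♜ · ♝ ♛ ♚ ♝ ♞ ♜
♟ ♟ ♟ ♟ ♟ ♟ ♟ ♟
· · ♞ · · · · ·
· · · · · · · ·
· · ♙ · · · · ·
· · · · · · · ·
♙ ♙ · ♙ ♙ ♙ ♙ ♙
♖ ♘ ♗ ♕ ♔ ♗ ♘ ♖


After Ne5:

♜ · ♝ ♛ ♚ ♝ ♞ ♜
♟ ♟ ♟ ♟ ♟ ♟ ♟ ♟
· · · · · · · ·
· · · · ♞ · · ·
· · ♙ · · · · ·
· · · · · · · ·
♙ ♙ · ♙ ♙ ♙ ♙ ♙
♖ ♘ ♗ ♕ ♔ ♗ ♘ ♖



  a b c d e f g h
  ─────────────────
8│♜ · ♝ ♛ ♚ ♝ ♞ ♜│8
7│♟ ♟ ♟ ♟ ♟ ♟ ♟ ♟│7
6│· · · · · · · ·│6
5│· · · · ♞ · · ·│5
4│· · ♙ · · · · ·│4
3│· · · · · · · ·│3
2│♙ ♙ · ♙ ♙ ♙ ♙ ♙│2
1│♖ ♘ ♗ ♕ ♔ ♗ ♘ ♖│1
  ─────────────────
  a b c d e f g h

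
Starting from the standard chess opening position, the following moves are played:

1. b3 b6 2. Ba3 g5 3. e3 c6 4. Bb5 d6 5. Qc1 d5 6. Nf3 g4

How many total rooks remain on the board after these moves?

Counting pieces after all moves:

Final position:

  a b c d e f g h
  ─────────────────
8│♜ ♞ ♝ ♛ ♚ ♝ ♞ ♜│8
7│♟ · · · ♟ ♟ · ♟│7
6│· ♟ ♟ · · · · ·│6
5│· ♗ · ♟ · · · ·│5
4│· · · · · · ♟ ·│4
3│♗ ♙ · · ♙ ♘ · ·│3
2│♙ · ♙ ♙ · ♙ ♙ ♙│2
1│♖ ♘ ♕ · ♔ · · ♖│1
  ─────────────────
  a b c d e f g h


4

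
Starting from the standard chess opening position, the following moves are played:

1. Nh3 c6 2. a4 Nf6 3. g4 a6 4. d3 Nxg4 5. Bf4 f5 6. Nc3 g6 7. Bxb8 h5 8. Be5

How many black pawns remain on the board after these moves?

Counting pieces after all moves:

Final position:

  a b c d e f g h
  ─────────────────
8│♜ · ♝ ♛ ♚ ♝ · ♜│8
7│· ♟ · ♟ ♟ · · ·│7
6│♟ · ♟ · · · ♟ ·│6
5│· · · · ♗ ♟ · ♟│5
4│♙ · · · · · ♞ ·│4
3│· · ♘ ♙ · · · ♘│3
2│· ♙ ♙ · ♙ ♙ · ♙│2
1│♖ · · ♕ ♔ ♗ · ♖│1
  ─────────────────
  a b c d e f g h


8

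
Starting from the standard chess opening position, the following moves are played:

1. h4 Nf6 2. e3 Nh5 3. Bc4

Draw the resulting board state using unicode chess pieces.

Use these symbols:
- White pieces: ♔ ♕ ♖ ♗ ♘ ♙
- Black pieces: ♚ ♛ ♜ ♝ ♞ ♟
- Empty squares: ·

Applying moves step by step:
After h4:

♜ ♞ ♝ ♛ ♚ ♝ ♞ ♜
♟ ♟ ♟ ♟ ♟ ♟ ♟ ♟
· · · · · · · ·
· · · · · · · ·
· · · · · · · ♙
· · · · · · · ·
♙ ♙ ♙ ♙ ♙ ♙ ♙ ·
♖ ♘ ♗ ♕ ♔ ♗ ♘ ♖


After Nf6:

♜ ♞ ♝ ♛ ♚ ♝ · ♜
♟ ♟ ♟ ♟ ♟ ♟ ♟ ♟
· · · · · ♞ · ·
· · · · · · · ·
· · · · · · · ♙
· · · · · · · ·
♙ ♙ ♙ ♙ ♙ ♙ ♙ ·
♖ ♘ ♗ ♕ ♔ ♗ ♘ ♖


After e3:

♜ ♞ ♝ ♛ ♚ ♝ · ♜
♟ ♟ ♟ ♟ ♟ ♟ ♟ ♟
· · · · · ♞ · ·
· · · · · · · ·
· · · · · · · ♙
· · · · ♙ · · ·
♙ ♙ ♙ ♙ · ♙ ♙ ·
♖ ♘ ♗ ♕ ♔ ♗ ♘ ♖


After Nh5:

♜ ♞ ♝ ♛ ♚ ♝ · ♜
♟ ♟ ♟ ♟ ♟ ♟ ♟ ♟
· · · · · · · ·
· · · · · · · ♞
· · · · · · · ♙
· · · · ♙ · · ·
♙ ♙ ♙ ♙ · ♙ ♙ ·
♖ ♘ ♗ ♕ ♔ ♗ ♘ ♖


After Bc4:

♜ ♞ ♝ ♛ ♚ ♝ · ♜
♟ ♟ ♟ ♟ ♟ ♟ ♟ ♟
· · · · · · · ·
· · · · · · · ♞
· · ♗ · · · · ♙
· · · · ♙ · · ·
♙ ♙ ♙ ♙ · ♙ ♙ ·
♖ ♘ ♗ ♕ ♔ · ♘ ♖



  a b c d e f g h
  ─────────────────
8│♜ ♞ ♝ ♛ ♚ ♝ · ♜│8
7│♟ ♟ ♟ ♟ ♟ ♟ ♟ ♟│7
6│· · · · · · · ·│6
5│· · · · · · · ♞│5
4│· · ♗ · · · · ♙│4
3│· · · · ♙ · · ·│3
2│♙ ♙ ♙ ♙ · ♙ ♙ ·│2
1│♖ ♘ ♗ ♕ ♔ · ♘ ♖│1
  ─────────────────
  a b c d e f g h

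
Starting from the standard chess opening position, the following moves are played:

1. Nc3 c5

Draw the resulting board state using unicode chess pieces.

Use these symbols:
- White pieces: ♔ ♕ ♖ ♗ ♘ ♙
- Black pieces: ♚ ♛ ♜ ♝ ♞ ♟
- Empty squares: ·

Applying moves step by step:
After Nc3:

♜ ♞ ♝ ♛ ♚ ♝ ♞ ♜
♟ ♟ ♟ ♟ ♟ ♟ ♟ ♟
· · · · · · · ·
· · · · · · · ·
· · · · · · · ·
· · ♘ · · · · ·
♙ ♙ ♙ ♙ ♙ ♙ ♙ ♙
♖ · ♗ ♕ ♔ ♗ ♘ ♖


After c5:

♜ ♞ ♝ ♛ ♚ ♝ ♞ ♜
♟ ♟ · ♟ ♟ ♟ ♟ ♟
· · · · · · · ·
· · ♟ · · · · ·
· · · · · · · ·
· · ♘ · · · · ·
♙ ♙ ♙ ♙ ♙ ♙ ♙ ♙
♖ · ♗ ♕ ♔ ♗ ♘ ♖



  a b c d e f g h
  ─────────────────
8│♜ ♞ ♝ ♛ ♚ ♝ ♞ ♜│8
7│♟ ♟ · ♟ ♟ ♟ ♟ ♟│7
6│· · · · · · · ·│6
5│· · ♟ · · · · ·│5
4│· · · · · · · ·│4
3│· · ♘ · · · · ·│3
2│♙ ♙ ♙ ♙ ♙ ♙ ♙ ♙│2
1│♖ · ♗ ♕ ♔ ♗ ♘ ♖│1
  ─────────────────
  a b c d e f g h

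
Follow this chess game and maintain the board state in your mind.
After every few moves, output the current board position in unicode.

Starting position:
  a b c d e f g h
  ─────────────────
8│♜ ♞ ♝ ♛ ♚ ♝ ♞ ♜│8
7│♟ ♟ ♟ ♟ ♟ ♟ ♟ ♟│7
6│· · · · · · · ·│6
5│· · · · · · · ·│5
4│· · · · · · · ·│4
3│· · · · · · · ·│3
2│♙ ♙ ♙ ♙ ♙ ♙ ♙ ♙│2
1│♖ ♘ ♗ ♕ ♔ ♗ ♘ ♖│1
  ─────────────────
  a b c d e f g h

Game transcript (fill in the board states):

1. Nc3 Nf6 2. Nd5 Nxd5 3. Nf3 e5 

  a b c d e f g h
  ─────────────────
8│♜ ♞ ♝ ♛ ♚ ♝ · ♜│8
7│♟ ♟ ♟ ♟ · ♟ ♟ ♟│7
6│· · · · · · · ·│6
5│· · · ♞ ♟ · · ·│5
4│· · · · · · · ·│4
3│· · · · · ♘ · ·│3
2│♙ ♙ ♙ ♙ ♙ ♙ ♙ ♙│2
1│♖ · ♗ ♕ ♔ ♗ · ♖│1
  ─────────────────
  a b c d e f g h

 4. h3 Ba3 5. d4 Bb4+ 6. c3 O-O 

  a b c d e f g h
  ─────────────────
8│♜ ♞ ♝ ♛ · ♜ ♚ ·│8
7│♟ ♟ ♟ ♟ · ♟ ♟ ♟│7
6│· · · · · · · ·│6
5│· · · ♞ ♟ · · ·│5
4│· ♝ · ♙ · · · ·│4
3│· · ♙ · · ♘ · ♙│3
2│♙ ♙ · · ♙ ♙ ♙ ·│2
1│♖ · ♗ ♕ ♔ ♗ · ♖│1
  ─────────────────
  a b c d e f g h

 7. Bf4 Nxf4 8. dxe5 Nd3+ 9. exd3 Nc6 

  a b c d e f g h
  ─────────────────
8│♜ · ♝ ♛ · ♜ ♚ ·│8
7│♟ ♟ ♟ ♟ · ♟ ♟ ♟│7
6│· · ♞ · · · · ·│6
5│· · · · ♙ · · ·│5
4│· ♝ · · · · · ·│4
3│· · ♙ ♙ · ♘ · ♙│3
2│♙ ♙ · · · ♙ ♙ ·│2
1│♖ · · ♕ ♔ ♗ · ♖│1
  ─────────────────
  a b c d e f g h

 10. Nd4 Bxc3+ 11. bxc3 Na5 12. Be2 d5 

  a b c d e f g h
  ─────────────────
8│♜ · ♝ ♛ · ♜ ♚ ·│8
7│♟ ♟ ♟ · · ♟ ♟ ♟│7
6│· · · · · · · ·│6
5│♞ · · ♟ ♙ · · ·│5
4│· · · ♘ · · · ·│4
3│· · ♙ ♙ · · · ♙│3
2│♙ · · · ♗ ♙ ♙ ·│2
1│♖ · · ♕ ♔ · · ♖│1
  ─────────────────
  a b c d e f g h

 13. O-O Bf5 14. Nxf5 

  a b c d e f g h
  ─────────────────
8│♜ · · ♛ · ♜ ♚ ·│8
7│♟ ♟ ♟ · · ♟ ♟ ♟│7
6│· · · · · · · ·│6
5│♞ · · ♟ ♙ ♘ · ·│5
4│· · · · · · · ·│4
3│· · ♙ ♙ · · · ♙│3
2│♙ · · · ♗ ♙ ♙ ·│2
1│♖ · · ♕ · ♖ ♔ ·│1
  ─────────────────
  a b c d e f g h


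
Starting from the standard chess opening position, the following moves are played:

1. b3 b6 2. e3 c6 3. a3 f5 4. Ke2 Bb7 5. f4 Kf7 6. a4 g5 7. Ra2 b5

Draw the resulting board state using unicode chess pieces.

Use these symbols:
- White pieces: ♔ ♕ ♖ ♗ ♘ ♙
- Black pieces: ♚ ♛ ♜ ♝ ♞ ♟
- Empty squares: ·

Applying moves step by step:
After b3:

♜ ♞ ♝ ♛ ♚ ♝ ♞ ♜
♟ ♟ ♟ ♟ ♟ ♟ ♟ ♟
· · · · · · · ·
· · · · · · · ·
· · · · · · · ·
· ♙ · · · · · ·
♙ · ♙ ♙ ♙ ♙ ♙ ♙
♖ ♘ ♗ ♕ ♔ ♗ ♘ ♖


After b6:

♜ ♞ ♝ ♛ ♚ ♝ ♞ ♜
♟ · ♟ ♟ ♟ ♟ ♟ ♟
· ♟ · · · · · ·
· · · · · · · ·
· · · · · · · ·
· ♙ · · · · · ·
♙ · ♙ ♙ ♙ ♙ ♙ ♙
♖ ♘ ♗ ♕ ♔ ♗ ♘ ♖


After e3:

♜ ♞ ♝ ♛ ♚ ♝ ♞ ♜
♟ · ♟ ♟ ♟ ♟ ♟ ♟
· ♟ · · · · · ·
· · · · · · · ·
· · · · · · · ·
· ♙ · · ♙ · · ·
♙ · ♙ ♙ · ♙ ♙ ♙
♖ ♘ ♗ ♕ ♔ ♗ ♘ ♖


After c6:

♜ ♞ ♝ ♛ ♚ ♝ ♞ ♜
♟ · · ♟ ♟ ♟ ♟ ♟
· ♟ ♟ · · · · ·
· · · · · · · ·
· · · · · · · ·
· ♙ · · ♙ · · ·
♙ · ♙ ♙ · ♙ ♙ ♙
♖ ♘ ♗ ♕ ♔ ♗ ♘ ♖


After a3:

♜ ♞ ♝ ♛ ♚ ♝ ♞ ♜
♟ · · ♟ ♟ ♟ ♟ ♟
· ♟ ♟ · · · · ·
· · · · · · · ·
· · · · · · · ·
♙ ♙ · · ♙ · · ·
· · ♙ ♙ · ♙ ♙ ♙
♖ ♘ ♗ ♕ ♔ ♗ ♘ ♖


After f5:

♜ ♞ ♝ ♛ ♚ ♝ ♞ ♜
♟ · · ♟ ♟ · ♟ ♟
· ♟ ♟ · · · · ·
· · · · · ♟ · ·
· · · · · · · ·
♙ ♙ · · ♙ · · ·
· · ♙ ♙ · ♙ ♙ ♙
♖ ♘ ♗ ♕ ♔ ♗ ♘ ♖


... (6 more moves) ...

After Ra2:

♜ ♞ · ♛ · ♝ ♞ ♜
♟ ♝ · ♟ ♟ ♚ · ♟
· ♟ ♟ · · · · ·
· · · · · ♟ ♟ ·
♙ · · · · ♙ · ·
· ♙ · · ♙ · · ·
♖ · ♙ ♙ ♔ · ♙ ♙
· ♘ ♗ ♕ · ♗ ♘ ♖


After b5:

♜ ♞ · ♛ · ♝ ♞ ♜
♟ ♝ · ♟ ♟ ♚ · ♟
· · ♟ · · · · ·
· ♟ · · · ♟ ♟ ·
♙ · · · · ♙ · ·
· ♙ · · ♙ · · ·
♖ · ♙ ♙ ♔ · ♙ ♙
· ♘ ♗ ♕ · ♗ ♘ ♖



  a b c d e f g h
  ─────────────────
8│♜ ♞ · ♛ · ♝ ♞ ♜│8
7│♟ ♝ · ♟ ♟ ♚ · ♟│7
6│· · ♟ · · · · ·│6
5│· ♟ · · · ♟ ♟ ·│5
4│♙ · · · · ♙ · ·│4
3│· ♙ · · ♙ · · ·│3
2│♖ · ♙ ♙ ♔ · ♙ ♙│2
1│· ♘ ♗ ♕ · ♗ ♘ ♖│1
  ─────────────────
  a b c d e f g h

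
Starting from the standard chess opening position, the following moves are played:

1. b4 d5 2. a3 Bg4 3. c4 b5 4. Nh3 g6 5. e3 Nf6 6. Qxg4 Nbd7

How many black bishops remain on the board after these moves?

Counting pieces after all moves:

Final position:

  a b c d e f g h
  ─────────────────
8│♜ · · ♛ ♚ ♝ · ♜│8
7│♟ · ♟ ♞ ♟ ♟ · ♟│7
6│· · · · · ♞ ♟ ·│6
5│· ♟ · ♟ · · · ·│5
4│· ♙ ♙ · · · ♕ ·│4
3│♙ · · · ♙ · · ♘│3
2│· · · ♙ · ♙ ♙ ♙│2
1│♖ ♘ ♗ · ♔ ♗ · ♖│1
  ─────────────────
  a b c d e f g h


1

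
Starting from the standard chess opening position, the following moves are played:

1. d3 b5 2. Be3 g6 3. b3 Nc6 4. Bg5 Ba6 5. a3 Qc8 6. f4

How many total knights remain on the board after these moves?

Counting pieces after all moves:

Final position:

  a b c d e f g h
  ─────────────────
8│♜ · ♛ · ♚ ♝ ♞ ♜│8
7│♟ · ♟ ♟ ♟ ♟ · ♟│7
6│♝ · ♞ · · · ♟ ·│6
5│· ♟ · · · · ♗ ·│5
4│· · · · · ♙ · ·│4
3│♙ ♙ · ♙ · · · ·│3
2│· · ♙ · ♙ · ♙ ♙│2
1│♖ ♘ · ♕ ♔ ♗ ♘ ♖│1
  ─────────────────
  a b c d e f g h


4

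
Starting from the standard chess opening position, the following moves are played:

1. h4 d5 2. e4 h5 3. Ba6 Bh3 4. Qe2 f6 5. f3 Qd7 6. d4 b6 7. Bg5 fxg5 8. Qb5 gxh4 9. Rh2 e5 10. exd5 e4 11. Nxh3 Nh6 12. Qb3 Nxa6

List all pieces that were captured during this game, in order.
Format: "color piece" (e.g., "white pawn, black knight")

Tracking captures:
  fxg5: captured white bishop
  gxh4: captured white pawn
  exd5: captured black pawn
  Nxh3: captured black bishop
  Nxa6: captured white bishop

white bishop, white pawn, black pawn, black bishop, white bishop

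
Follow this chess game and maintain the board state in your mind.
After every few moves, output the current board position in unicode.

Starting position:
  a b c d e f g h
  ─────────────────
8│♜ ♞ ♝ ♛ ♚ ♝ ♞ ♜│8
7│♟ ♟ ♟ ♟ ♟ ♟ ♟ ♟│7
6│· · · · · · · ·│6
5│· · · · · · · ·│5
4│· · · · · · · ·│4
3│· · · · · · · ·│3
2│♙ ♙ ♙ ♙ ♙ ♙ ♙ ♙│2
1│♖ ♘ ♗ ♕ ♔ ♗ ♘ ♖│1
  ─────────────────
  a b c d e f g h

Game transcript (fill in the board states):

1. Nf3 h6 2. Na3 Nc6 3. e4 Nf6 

  a b c d e f g h
  ─────────────────
8│♜ · ♝ ♛ ♚ ♝ · ♜│8
7│♟ ♟ ♟ ♟ ♟ ♟ ♟ ·│7
6│· · ♞ · · ♞ · ♟│6
5│· · · · · · · ·│5
4│· · · · ♙ · · ·│4
3│♘ · · · · ♘ · ·│3
2│♙ ♙ ♙ ♙ · ♙ ♙ ♙│2
1│♖ · ♗ ♕ ♔ ♗ · ♖│1
  ─────────────────
  a b c d e f g h

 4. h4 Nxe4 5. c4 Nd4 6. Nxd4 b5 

  a b c d e f g h
  ─────────────────
8│♜ · ♝ ♛ ♚ ♝ · ♜│8
7│♟ · ♟ ♟ ♟ ♟ ♟ ·│7
6│· · · · · · · ♟│6
5│· ♟ · · · · · ·│5
4│· · ♙ ♘ ♞ · · ♙│4
3│♘ · · · · · · ·│3
2│♙ ♙ · ♙ · ♙ ♙ ·│2
1│♖ · ♗ ♕ ♔ ♗ · ♖│1
  ─────────────────
  a b c d e f g h

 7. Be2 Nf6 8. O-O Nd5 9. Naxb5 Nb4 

  a b c d e f g h
  ─────────────────
8│♜ · ♝ ♛ ♚ ♝ · ♜│8
7│♟ · ♟ ♟ ♟ ♟ ♟ ·│7
6│· · · · · · · ♟│6
5│· ♘ · · · · · ·│5
4│· ♞ ♙ ♘ · · · ♙│4
3│· · · · · · · ·│3
2│♙ ♙ · ♙ ♗ ♙ ♙ ·│2
1│♖ · ♗ ♕ · ♖ ♔ ·│1
  ─────────────────
  a b c d e f g h

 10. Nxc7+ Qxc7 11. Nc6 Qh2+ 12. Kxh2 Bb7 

  a b c d e f g h
  ─────────────────
8│♜ · · · ♚ ♝ · ♜│8
7│♟ ♝ · ♟ ♟ ♟ ♟ ·│7
6│· · ♘ · · · · ♟│6
5│· · · · · · · ·│5
4│· ♞ ♙ · · · · ♙│4
3│· · · · · · · ·│3
2│♙ ♙ · ♙ ♗ ♙ ♙ ♔│2
1│♖ · ♗ ♕ · ♖ · ·│1
  ─────────────────
  a b c d e f g h

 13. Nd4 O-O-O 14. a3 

  a b c d e f g h
  ─────────────────
8│· · ♚ ♜ · ♝ · ♜│8
7│♟ ♝ · ♟ ♟ ♟ ♟ ·│7
6│· · · · · · · ♟│6
5│· · · · · · · ·│5
4│· ♞ ♙ ♘ · · · ♙│4
3│♙ · · · · · · ·│3
2│· ♙ · ♙ ♗ ♙ ♙ ♔│2
1│♖ · ♗ ♕ · ♖ · ·│1
  ─────────────────
  a b c d e f g h


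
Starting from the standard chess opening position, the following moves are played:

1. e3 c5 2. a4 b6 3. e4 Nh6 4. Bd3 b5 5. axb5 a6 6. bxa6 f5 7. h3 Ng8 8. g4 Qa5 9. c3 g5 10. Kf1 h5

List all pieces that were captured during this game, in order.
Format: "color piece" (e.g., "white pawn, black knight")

Tracking captures:
  axb5: captured black pawn
  bxa6: captured black pawn

black pawn, black pawn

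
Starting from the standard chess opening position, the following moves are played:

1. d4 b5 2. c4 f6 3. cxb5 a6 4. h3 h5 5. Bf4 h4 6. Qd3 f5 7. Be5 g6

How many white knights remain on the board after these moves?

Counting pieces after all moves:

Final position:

  a b c d e f g h
  ─────────────────
8│♜ ♞ ♝ ♛ ♚ ♝ ♞ ♜│8
7│· · ♟ ♟ ♟ · · ·│7
6│♟ · · · · · ♟ ·│6
5│· ♙ · · ♗ ♟ · ·│5
4│· · · ♙ · · · ♟│4
3│· · · ♕ · · · ♙│3
2│♙ ♙ · · ♙ ♙ ♙ ·│2
1│♖ ♘ · · ♔ ♗ ♘ ♖│1
  ─────────────────
  a b c d e f g h


2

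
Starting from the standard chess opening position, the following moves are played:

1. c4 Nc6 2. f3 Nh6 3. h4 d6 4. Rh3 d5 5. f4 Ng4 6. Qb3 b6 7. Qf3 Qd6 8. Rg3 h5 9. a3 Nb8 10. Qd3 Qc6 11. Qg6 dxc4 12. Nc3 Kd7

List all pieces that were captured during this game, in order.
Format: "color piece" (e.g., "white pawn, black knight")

Tracking captures:
  dxc4: captured white pawn

white pawn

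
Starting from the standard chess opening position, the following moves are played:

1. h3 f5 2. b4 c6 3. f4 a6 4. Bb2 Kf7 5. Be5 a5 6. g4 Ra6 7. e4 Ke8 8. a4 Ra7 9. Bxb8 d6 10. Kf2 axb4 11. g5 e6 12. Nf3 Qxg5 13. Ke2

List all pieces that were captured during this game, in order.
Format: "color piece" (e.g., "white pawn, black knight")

Tracking captures:
  Bxb8: captured black knight
  axb4: captured white pawn
  Qxg5: captured white pawn

black knight, white pawn, white pawn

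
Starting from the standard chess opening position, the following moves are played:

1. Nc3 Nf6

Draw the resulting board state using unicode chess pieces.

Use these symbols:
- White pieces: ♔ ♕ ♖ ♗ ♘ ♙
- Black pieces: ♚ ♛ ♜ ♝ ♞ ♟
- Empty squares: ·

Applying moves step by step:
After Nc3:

♜ ♞ ♝ ♛ ♚ ♝ ♞ ♜
♟ ♟ ♟ ♟ ♟ ♟ ♟ ♟
· · · · · · · ·
· · · · · · · ·
· · · · · · · ·
· · ♘ · · · · ·
♙ ♙ ♙ ♙ ♙ ♙ ♙ ♙
♖ · ♗ ♕ ♔ ♗ ♘ ♖


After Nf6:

♜ ♞ ♝ ♛ ♚ ♝ · ♜
♟ ♟ ♟ ♟ ♟ ♟ ♟ ♟
· · · · · ♞ · ·
· · · · · · · ·
· · · · · · · ·
· · ♘ · · · · ·
♙ ♙ ♙ ♙ ♙ ♙ ♙ ♙
♖ · ♗ ♕ ♔ ♗ ♘ ♖



  a b c d e f g h
  ─────────────────
8│♜ ♞ ♝ ♛ ♚ ♝ · ♜│8
7│♟ ♟ ♟ ♟ ♟ ♟ ♟ ♟│7
6│· · · · · ♞ · ·│6
5│· · · · · · · ·│5
4│· · · · · · · ·│4
3│· · ♘ · · · · ·│3
2│♙ ♙ ♙ ♙ ♙ ♙ ♙ ♙│2
1│♖ · ♗ ♕ ♔ ♗ ♘ ♖│1
  ─────────────────
  a b c d e f g h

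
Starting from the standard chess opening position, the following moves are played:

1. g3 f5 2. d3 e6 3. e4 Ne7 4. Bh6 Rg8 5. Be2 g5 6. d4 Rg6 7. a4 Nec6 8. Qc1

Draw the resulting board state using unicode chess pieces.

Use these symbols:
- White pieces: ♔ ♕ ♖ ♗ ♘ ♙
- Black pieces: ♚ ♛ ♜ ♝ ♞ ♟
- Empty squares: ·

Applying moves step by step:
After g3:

♜ ♞ ♝ ♛ ♚ ♝ ♞ ♜
♟ ♟ ♟ ♟ ♟ ♟ ♟ ♟
· · · · · · · ·
· · · · · · · ·
· · · · · · · ·
· · · · · · ♙ ·
♙ ♙ ♙ ♙ ♙ ♙ · ♙
♖ ♘ ♗ ♕ ♔ ♗ ♘ ♖


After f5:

♜ ♞ ♝ ♛ ♚ ♝ ♞ ♜
♟ ♟ ♟ ♟ ♟ · ♟ ♟
· · · · · · · ·
· · · · · ♟ · ·
· · · · · · · ·
· · · · · · ♙ ·
♙ ♙ ♙ ♙ ♙ ♙ · ♙
♖ ♘ ♗ ♕ ♔ ♗ ♘ ♖


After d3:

♜ ♞ ♝ ♛ ♚ ♝ ♞ ♜
♟ ♟ ♟ ♟ ♟ · ♟ ♟
· · · · · · · ·
· · · · · ♟ · ·
· · · · · · · ·
· · · ♙ · · ♙ ·
♙ ♙ ♙ · ♙ ♙ · ♙
♖ ♘ ♗ ♕ ♔ ♗ ♘ ♖


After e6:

♜ ♞ ♝ ♛ ♚ ♝ ♞ ♜
♟ ♟ ♟ ♟ · · ♟ ♟
· · · · ♟ · · ·
· · · · · ♟ · ·
· · · · · · · ·
· · · ♙ · · ♙ ·
♙ ♙ ♙ · ♙ ♙ · ♙
♖ ♘ ♗ ♕ ♔ ♗ ♘ ♖


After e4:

♜ ♞ ♝ ♛ ♚ ♝ ♞ ♜
♟ ♟ ♟ ♟ · · ♟ ♟
· · · · ♟ · · ·
· · · · · ♟ · ·
· · · · ♙ · · ·
· · · ♙ · · ♙ ·
♙ ♙ ♙ · · ♙ · ♙
♖ ♘ ♗ ♕ ♔ ♗ ♘ ♖


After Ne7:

♜ ♞ ♝ ♛ ♚ ♝ · ♜
♟ ♟ ♟ ♟ ♞ · ♟ ♟
· · · · ♟ · · ·
· · · · · ♟ · ·
· · · · ♙ · · ·
· · · ♙ · · ♙ ·
♙ ♙ ♙ · · ♙ · ♙
♖ ♘ ♗ ♕ ♔ ♗ ♘ ♖


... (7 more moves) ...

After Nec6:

♜ ♞ ♝ ♛ ♚ ♝ · ·
♟ ♟ ♟ ♟ · · · ♟
· · ♞ · ♟ · ♜ ♗
· · · · · ♟ ♟ ·
♙ · · ♙ ♙ · · ·
· · · · · · ♙ ·
· ♙ ♙ · ♗ ♙ · ♙
♖ ♘ · ♕ ♔ · ♘ ♖


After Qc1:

♜ ♞ ♝ ♛ ♚ ♝ · ·
♟ ♟ ♟ ♟ · · · ♟
· · ♞ · ♟ · ♜ ♗
· · · · · ♟ ♟ ·
♙ · · ♙ ♙ · · ·
· · · · · · ♙ ·
· ♙ ♙ · ♗ ♙ · ♙
♖ ♘ ♕ · ♔ · ♘ ♖



  a b c d e f g h
  ─────────────────
8│♜ ♞ ♝ ♛ ♚ ♝ · ·│8
7│♟ ♟ ♟ ♟ · · · ♟│7
6│· · ♞ · ♟ · ♜ ♗│6
5│· · · · · ♟ ♟ ·│5
4│♙ · · ♙ ♙ · · ·│4
3│· · · · · · ♙ ·│3
2│· ♙ ♙ · ♗ ♙ · ♙│2
1│♖ ♘ ♕ · ♔ · ♘ ♖│1
  ─────────────────
  a b c d e f g h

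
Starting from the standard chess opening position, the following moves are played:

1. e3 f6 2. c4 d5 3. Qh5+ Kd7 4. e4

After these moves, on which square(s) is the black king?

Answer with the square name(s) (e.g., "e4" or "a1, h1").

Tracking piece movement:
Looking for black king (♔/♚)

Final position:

  a b c d e f g h
  ─────────────────
8│♜ ♞ ♝ ♛ · ♝ ♞ ♜│8
7│♟ ♟ ♟ ♚ ♟ · ♟ ♟│7
6│· · · · · ♟ · ·│6
5│· · · ♟ · · · ♕│5
4│· · ♙ · ♙ · · ·│4
3│· · · · · · · ·│3
2│♙ ♙ · ♙ · ♙ ♙ ♙│2
1│♖ ♘ ♗ · ♔ ♗ ♘ ♖│1
  ─────────────────
  a b c d e f g h


d7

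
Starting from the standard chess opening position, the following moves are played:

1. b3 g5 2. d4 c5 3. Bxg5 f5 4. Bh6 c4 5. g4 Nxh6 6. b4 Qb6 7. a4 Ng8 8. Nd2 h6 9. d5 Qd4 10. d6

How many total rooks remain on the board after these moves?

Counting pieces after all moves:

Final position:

  a b c d e f g h
  ─────────────────
8│♜ ♞ ♝ · ♚ ♝ ♞ ♜│8
7│♟ ♟ · ♟ ♟ · · ·│7
6│· · · ♙ · · · ♟│6
5│· · · · · ♟ · ·│5
4│♙ ♙ ♟ ♛ · · ♙ ·│4
3│· · · · · · · ·│3
2│· · ♙ ♘ ♙ ♙ · ♙│2
1│♖ · · ♕ ♔ ♗ ♘ ♖│1
  ─────────────────
  a b c d e f g h


4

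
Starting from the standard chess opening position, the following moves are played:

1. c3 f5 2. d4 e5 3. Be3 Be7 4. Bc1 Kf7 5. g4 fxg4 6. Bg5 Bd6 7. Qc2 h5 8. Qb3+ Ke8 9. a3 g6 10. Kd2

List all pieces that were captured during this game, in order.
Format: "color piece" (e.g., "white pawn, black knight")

Tracking captures:
  fxg4: captured white pawn

white pawn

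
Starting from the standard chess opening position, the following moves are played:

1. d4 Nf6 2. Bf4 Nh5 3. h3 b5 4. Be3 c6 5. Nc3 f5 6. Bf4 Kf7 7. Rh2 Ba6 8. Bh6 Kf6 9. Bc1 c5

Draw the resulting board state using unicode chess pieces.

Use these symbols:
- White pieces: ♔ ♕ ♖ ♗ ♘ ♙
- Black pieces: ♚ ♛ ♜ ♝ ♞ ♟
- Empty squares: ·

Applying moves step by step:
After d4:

♜ ♞ ♝ ♛ ♚ ♝ ♞ ♜
♟ ♟ ♟ ♟ ♟ ♟ ♟ ♟
· · · · · · · ·
· · · · · · · ·
· · · ♙ · · · ·
· · · · · · · ·
♙ ♙ ♙ · ♙ ♙ ♙ ♙
♖ ♘ ♗ ♕ ♔ ♗ ♘ ♖


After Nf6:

♜ ♞ ♝ ♛ ♚ ♝ · ♜
♟ ♟ ♟ ♟ ♟ ♟ ♟ ♟
· · · · · ♞ · ·
· · · · · · · ·
· · · ♙ · · · ·
· · · · · · · ·
♙ ♙ ♙ · ♙ ♙ ♙ ♙
♖ ♘ ♗ ♕ ♔ ♗ ♘ ♖


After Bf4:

♜ ♞ ♝ ♛ ♚ ♝ · ♜
♟ ♟ ♟ ♟ ♟ ♟ ♟ ♟
· · · · · ♞ · ·
· · · · · · · ·
· · · ♙ · ♗ · ·
· · · · · · · ·
♙ ♙ ♙ · ♙ ♙ ♙ ♙
♖ ♘ · ♕ ♔ ♗ ♘ ♖


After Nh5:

♜ ♞ ♝ ♛ ♚ ♝ · ♜
♟ ♟ ♟ ♟ ♟ ♟ ♟ ♟
· · · · · · · ·
· · · · · · · ♞
· · · ♙ · ♗ · ·
· · · · · · · ·
♙ ♙ ♙ · ♙ ♙ ♙ ♙
♖ ♘ · ♕ ♔ ♗ ♘ ♖


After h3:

♜ ♞ ♝ ♛ ♚ ♝ · ♜
♟ ♟ ♟ ♟ ♟ ♟ ♟ ♟
· · · · · · · ·
· · · · · · · ♞
· · · ♙ · ♗ · ·
· · · · · · · ♙
♙ ♙ ♙ · ♙ ♙ ♙ ·
♖ ♘ · ♕ ♔ ♗ ♘ ♖


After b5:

♜ ♞ ♝ ♛ ♚ ♝ · ♜
♟ · ♟ ♟ ♟ ♟ ♟ ♟
· · · · · · · ·
· ♟ · · · · · ♞
· · · ♙ · ♗ · ·
· · · · · · · ♙
♙ ♙ ♙ · ♙ ♙ ♙ ·
♖ ♘ · ♕ ♔ ♗ ♘ ♖


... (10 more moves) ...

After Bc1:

♜ ♞ · ♛ · ♝ · ♜
♟ · · ♟ ♟ · ♟ ♟
♝ · ♟ · · ♚ · ·
· ♟ · · · ♟ · ♞
· · · ♙ · · · ·
· · ♘ · · · · ♙
♙ ♙ ♙ · ♙ ♙ ♙ ♖
♖ · ♗ ♕ ♔ ♗ ♘ ·


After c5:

♜ ♞ · ♛ · ♝ · ♜
♟ · · ♟ ♟ · ♟ ♟
♝ · · · · ♚ · ·
· ♟ ♟ · · ♟ · ♞
· · · ♙ · · · ·
· · ♘ · · · · ♙
♙ ♙ ♙ · ♙ ♙ ♙ ♖
♖ · ♗ ♕ ♔ ♗ ♘ ·



  a b c d e f g h
  ─────────────────
8│♜ ♞ · ♛ · ♝ · ♜│8
7│♟ · · ♟ ♟ · ♟ ♟│7
6│♝ · · · · ♚ · ·│6
5│· ♟ ♟ · · ♟ · ♞│5
4│· · · ♙ · · · ·│4
3│· · ♘ · · · · ♙│3
2│♙ ♙ ♙ · ♙ ♙ ♙ ♖│2
1│♖ · ♗ ♕ ♔ ♗ ♘ ·│1
  ─────────────────
  a b c d e f g h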